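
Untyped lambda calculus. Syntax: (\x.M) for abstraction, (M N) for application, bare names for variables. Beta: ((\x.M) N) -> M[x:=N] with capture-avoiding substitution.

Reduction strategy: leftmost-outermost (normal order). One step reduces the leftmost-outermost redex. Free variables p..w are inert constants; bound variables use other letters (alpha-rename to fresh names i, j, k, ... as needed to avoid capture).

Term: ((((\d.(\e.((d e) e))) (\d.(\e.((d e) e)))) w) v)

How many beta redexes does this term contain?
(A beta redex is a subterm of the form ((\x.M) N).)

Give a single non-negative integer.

Term: ((((\d.(\e.((d e) e))) (\d.(\e.((d e) e)))) w) v)
  Redex: ((\d.(\e.((d e) e))) (\d.(\e.((d e) e))))
Total redexes: 1

Answer: 1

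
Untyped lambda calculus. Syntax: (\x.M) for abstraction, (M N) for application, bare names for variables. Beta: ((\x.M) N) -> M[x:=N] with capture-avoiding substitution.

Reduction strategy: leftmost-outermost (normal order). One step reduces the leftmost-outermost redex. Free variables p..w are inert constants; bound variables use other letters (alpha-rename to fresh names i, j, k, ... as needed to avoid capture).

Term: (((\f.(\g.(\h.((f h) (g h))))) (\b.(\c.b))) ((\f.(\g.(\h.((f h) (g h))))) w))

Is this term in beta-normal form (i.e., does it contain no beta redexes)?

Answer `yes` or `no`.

Term: (((\f.(\g.(\h.((f h) (g h))))) (\b.(\c.b))) ((\f.(\g.(\h.((f h) (g h))))) w))
Found 2 beta redex(es).

Answer: no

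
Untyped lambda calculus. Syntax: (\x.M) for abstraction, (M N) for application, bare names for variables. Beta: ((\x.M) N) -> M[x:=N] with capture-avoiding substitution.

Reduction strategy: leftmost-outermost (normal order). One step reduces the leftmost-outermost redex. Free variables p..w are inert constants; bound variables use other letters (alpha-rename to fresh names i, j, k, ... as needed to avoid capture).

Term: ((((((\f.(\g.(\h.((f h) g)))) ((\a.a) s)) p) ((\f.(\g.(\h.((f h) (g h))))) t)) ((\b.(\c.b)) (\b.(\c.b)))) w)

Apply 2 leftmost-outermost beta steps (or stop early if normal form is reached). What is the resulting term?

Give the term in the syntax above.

Step 0: ((((((\f.(\g.(\h.((f h) g)))) ((\a.a) s)) p) ((\f.(\g.(\h.((f h) (g h))))) t)) ((\b.(\c.b)) (\b.(\c.b)))) w)
Step 1: (((((\g.(\h.((((\a.a) s) h) g))) p) ((\f.(\g.(\h.((f h) (g h))))) t)) ((\b.(\c.b)) (\b.(\c.b)))) w)
Step 2: ((((\h.((((\a.a) s) h) p)) ((\f.(\g.(\h.((f h) (g h))))) t)) ((\b.(\c.b)) (\b.(\c.b)))) w)

Answer: ((((\h.((((\a.a) s) h) p)) ((\f.(\g.(\h.((f h) (g h))))) t)) ((\b.(\c.b)) (\b.(\c.b)))) w)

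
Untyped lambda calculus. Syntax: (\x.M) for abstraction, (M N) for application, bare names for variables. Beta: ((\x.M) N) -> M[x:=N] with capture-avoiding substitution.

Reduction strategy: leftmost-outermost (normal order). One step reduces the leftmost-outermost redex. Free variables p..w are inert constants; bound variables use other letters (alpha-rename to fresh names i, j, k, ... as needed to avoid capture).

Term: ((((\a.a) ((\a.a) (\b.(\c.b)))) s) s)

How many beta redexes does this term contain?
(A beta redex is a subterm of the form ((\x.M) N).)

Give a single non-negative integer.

Answer: 2

Derivation:
Term: ((((\a.a) ((\a.a) (\b.(\c.b)))) s) s)
  Redex: ((\a.a) ((\a.a) (\b.(\c.b))))
  Redex: ((\a.a) (\b.(\c.b)))
Total redexes: 2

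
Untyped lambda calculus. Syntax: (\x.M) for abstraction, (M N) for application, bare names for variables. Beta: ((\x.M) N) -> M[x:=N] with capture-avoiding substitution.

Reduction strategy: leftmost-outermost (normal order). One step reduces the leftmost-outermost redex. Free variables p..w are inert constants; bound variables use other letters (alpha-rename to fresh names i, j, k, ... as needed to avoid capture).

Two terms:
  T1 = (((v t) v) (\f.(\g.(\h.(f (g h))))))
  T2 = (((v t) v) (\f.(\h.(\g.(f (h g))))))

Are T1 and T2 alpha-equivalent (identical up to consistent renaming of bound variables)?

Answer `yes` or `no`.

Answer: yes

Derivation:
Term 1: (((v t) v) (\f.(\g.(\h.(f (g h))))))
Term 2: (((v t) v) (\f.(\h.(\g.(f (h g))))))
Alpha-equivalence: compare structure up to binder renaming.
Result: True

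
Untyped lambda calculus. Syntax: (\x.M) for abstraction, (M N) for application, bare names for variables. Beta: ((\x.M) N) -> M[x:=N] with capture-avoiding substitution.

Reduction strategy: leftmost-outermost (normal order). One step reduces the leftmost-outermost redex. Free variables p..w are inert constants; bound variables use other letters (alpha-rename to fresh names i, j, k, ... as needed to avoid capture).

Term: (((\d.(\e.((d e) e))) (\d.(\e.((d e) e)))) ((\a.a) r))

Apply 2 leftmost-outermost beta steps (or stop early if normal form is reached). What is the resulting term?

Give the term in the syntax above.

Answer: (((\d.(\e.((d e) e))) ((\a.a) r)) ((\a.a) r))

Derivation:
Step 0: (((\d.(\e.((d e) e))) (\d.(\e.((d e) e)))) ((\a.a) r))
Step 1: ((\e.(((\d.(\e.((d e) e))) e) e)) ((\a.a) r))
Step 2: (((\d.(\e.((d e) e))) ((\a.a) r)) ((\a.a) r))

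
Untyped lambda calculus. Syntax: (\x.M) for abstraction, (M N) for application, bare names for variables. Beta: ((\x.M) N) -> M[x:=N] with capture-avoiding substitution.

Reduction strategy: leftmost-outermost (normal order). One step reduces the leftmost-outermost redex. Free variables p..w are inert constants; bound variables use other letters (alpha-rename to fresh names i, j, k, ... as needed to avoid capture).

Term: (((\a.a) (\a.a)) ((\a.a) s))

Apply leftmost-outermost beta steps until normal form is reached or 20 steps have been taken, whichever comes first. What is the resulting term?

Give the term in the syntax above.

Answer: s

Derivation:
Step 0: (((\a.a) (\a.a)) ((\a.a) s))
Step 1: ((\a.a) ((\a.a) s))
Step 2: ((\a.a) s)
Step 3: s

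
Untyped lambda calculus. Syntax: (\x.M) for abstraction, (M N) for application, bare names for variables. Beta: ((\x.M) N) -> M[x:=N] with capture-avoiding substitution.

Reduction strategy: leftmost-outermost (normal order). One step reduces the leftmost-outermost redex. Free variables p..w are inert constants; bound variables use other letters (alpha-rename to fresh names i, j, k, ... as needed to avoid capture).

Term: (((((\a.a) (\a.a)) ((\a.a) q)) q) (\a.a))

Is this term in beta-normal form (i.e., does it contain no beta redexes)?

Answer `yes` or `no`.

Term: (((((\a.a) (\a.a)) ((\a.a) q)) q) (\a.a))
Found 2 beta redex(es).

Answer: no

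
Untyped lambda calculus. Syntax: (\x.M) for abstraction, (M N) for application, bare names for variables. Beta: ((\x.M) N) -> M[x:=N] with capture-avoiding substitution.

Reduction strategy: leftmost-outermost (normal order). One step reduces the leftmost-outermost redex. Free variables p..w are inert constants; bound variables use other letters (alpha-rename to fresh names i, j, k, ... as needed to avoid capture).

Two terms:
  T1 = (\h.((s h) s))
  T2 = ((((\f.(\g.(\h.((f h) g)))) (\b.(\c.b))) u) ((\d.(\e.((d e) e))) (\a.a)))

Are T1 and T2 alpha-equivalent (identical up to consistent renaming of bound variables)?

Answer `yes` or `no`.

Answer: no

Derivation:
Term 1: (\h.((s h) s))
Term 2: ((((\f.(\g.(\h.((f h) g)))) (\b.(\c.b))) u) ((\d.(\e.((d e) e))) (\a.a)))
Alpha-equivalence: compare structure up to binder renaming.
Result: False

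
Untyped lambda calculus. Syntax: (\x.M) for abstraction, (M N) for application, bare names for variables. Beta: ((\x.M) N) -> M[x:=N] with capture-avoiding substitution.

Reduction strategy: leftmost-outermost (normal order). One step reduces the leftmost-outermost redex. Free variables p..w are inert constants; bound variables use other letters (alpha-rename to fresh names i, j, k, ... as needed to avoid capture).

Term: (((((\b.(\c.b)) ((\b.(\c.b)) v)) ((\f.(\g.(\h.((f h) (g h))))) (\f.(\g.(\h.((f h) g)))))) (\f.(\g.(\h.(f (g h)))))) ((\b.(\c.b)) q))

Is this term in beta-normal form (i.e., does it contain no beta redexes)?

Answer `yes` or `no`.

Answer: no

Derivation:
Term: (((((\b.(\c.b)) ((\b.(\c.b)) v)) ((\f.(\g.(\h.((f h) (g h))))) (\f.(\g.(\h.((f h) g)))))) (\f.(\g.(\h.(f (g h)))))) ((\b.(\c.b)) q))
Found 4 beta redex(es).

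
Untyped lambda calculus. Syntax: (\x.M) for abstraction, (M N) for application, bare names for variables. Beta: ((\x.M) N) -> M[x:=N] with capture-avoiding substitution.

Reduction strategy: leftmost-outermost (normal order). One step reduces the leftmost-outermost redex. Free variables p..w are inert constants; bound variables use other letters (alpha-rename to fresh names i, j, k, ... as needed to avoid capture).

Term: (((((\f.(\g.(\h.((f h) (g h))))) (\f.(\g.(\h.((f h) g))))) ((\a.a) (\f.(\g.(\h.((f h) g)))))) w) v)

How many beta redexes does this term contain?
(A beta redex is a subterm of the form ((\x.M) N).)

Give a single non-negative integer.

Answer: 2

Derivation:
Term: (((((\f.(\g.(\h.((f h) (g h))))) (\f.(\g.(\h.((f h) g))))) ((\a.a) (\f.(\g.(\h.((f h) g)))))) w) v)
  Redex: ((\f.(\g.(\h.((f h) (g h))))) (\f.(\g.(\h.((f h) g)))))
  Redex: ((\a.a) (\f.(\g.(\h.((f h) g)))))
Total redexes: 2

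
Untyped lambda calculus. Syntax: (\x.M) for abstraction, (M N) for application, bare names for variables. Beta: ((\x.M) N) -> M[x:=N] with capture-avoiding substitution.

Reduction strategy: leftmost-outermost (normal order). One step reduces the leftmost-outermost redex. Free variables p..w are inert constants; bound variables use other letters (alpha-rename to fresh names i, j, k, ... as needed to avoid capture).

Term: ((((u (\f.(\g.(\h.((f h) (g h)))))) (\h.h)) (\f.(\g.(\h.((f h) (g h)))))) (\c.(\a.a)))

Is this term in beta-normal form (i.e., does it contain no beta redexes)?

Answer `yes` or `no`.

Answer: yes

Derivation:
Term: ((((u (\f.(\g.(\h.((f h) (g h)))))) (\h.h)) (\f.(\g.(\h.((f h) (g h)))))) (\c.(\a.a)))
No beta redexes found.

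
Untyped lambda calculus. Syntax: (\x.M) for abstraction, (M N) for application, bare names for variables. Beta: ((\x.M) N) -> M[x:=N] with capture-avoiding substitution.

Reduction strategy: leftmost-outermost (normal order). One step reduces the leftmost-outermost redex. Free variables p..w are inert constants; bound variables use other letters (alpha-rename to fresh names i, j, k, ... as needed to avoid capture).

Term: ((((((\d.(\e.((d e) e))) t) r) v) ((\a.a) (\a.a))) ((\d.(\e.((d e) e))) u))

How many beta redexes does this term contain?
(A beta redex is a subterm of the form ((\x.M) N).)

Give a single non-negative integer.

Answer: 3

Derivation:
Term: ((((((\d.(\e.((d e) e))) t) r) v) ((\a.a) (\a.a))) ((\d.(\e.((d e) e))) u))
  Redex: ((\d.(\e.((d e) e))) t)
  Redex: ((\a.a) (\a.a))
  Redex: ((\d.(\e.((d e) e))) u)
Total redexes: 3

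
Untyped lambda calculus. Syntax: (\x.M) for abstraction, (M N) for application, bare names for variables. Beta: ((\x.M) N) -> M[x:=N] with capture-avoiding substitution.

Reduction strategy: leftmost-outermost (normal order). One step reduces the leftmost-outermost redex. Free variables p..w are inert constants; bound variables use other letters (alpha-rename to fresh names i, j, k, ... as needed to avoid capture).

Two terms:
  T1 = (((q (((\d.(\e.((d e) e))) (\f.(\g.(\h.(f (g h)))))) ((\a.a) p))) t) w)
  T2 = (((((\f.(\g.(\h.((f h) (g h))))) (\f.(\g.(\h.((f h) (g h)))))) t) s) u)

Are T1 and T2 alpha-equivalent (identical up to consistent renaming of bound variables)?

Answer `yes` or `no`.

Answer: no

Derivation:
Term 1: (((q (((\d.(\e.((d e) e))) (\f.(\g.(\h.(f (g h)))))) ((\a.a) p))) t) w)
Term 2: (((((\f.(\g.(\h.((f h) (g h))))) (\f.(\g.(\h.((f h) (g h)))))) t) s) u)
Alpha-equivalence: compare structure up to binder renaming.
Result: False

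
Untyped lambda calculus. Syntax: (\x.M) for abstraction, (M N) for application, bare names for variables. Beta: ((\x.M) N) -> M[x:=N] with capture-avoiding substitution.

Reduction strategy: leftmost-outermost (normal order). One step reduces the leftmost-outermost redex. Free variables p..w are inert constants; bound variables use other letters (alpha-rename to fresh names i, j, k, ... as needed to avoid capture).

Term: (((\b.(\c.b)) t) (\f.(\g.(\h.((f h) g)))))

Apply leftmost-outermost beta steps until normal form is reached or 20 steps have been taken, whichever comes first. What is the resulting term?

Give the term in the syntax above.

Answer: t

Derivation:
Step 0: (((\b.(\c.b)) t) (\f.(\g.(\h.((f h) g)))))
Step 1: ((\c.t) (\f.(\g.(\h.((f h) g)))))
Step 2: t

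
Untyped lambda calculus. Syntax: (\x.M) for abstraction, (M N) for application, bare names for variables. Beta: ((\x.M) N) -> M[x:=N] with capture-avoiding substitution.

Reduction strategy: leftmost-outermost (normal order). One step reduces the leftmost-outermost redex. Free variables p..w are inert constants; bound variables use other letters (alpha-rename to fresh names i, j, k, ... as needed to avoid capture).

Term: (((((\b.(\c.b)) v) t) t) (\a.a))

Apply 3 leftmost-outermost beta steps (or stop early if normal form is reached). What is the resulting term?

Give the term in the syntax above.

Step 0: (((((\b.(\c.b)) v) t) t) (\a.a))
Step 1: ((((\c.v) t) t) (\a.a))
Step 2: ((v t) (\a.a))
Step 3: (normal form reached)

Answer: ((v t) (\a.a))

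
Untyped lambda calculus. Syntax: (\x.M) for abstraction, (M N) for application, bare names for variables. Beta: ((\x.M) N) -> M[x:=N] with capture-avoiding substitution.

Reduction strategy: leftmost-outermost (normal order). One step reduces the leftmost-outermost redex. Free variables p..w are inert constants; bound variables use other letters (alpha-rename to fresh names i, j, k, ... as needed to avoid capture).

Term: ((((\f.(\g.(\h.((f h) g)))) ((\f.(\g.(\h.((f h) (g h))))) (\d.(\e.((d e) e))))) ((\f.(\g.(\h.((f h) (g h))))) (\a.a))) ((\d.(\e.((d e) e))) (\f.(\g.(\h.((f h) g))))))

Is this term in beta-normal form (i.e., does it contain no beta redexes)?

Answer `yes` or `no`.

Term: ((((\f.(\g.(\h.((f h) g)))) ((\f.(\g.(\h.((f h) (g h))))) (\d.(\e.((d e) e))))) ((\f.(\g.(\h.((f h) (g h))))) (\a.a))) ((\d.(\e.((d e) e))) (\f.(\g.(\h.((f h) g))))))
Found 4 beta redex(es).

Answer: no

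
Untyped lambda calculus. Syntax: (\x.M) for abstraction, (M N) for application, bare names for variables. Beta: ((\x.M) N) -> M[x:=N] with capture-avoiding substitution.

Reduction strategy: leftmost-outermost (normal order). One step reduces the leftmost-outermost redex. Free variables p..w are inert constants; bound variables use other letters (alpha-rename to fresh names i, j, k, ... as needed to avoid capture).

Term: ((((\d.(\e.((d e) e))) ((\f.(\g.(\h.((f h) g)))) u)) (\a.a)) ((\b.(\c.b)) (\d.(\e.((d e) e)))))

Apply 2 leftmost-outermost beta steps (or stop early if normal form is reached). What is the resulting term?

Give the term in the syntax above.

Step 0: ((((\d.(\e.((d e) e))) ((\f.(\g.(\h.((f h) g)))) u)) (\a.a)) ((\b.(\c.b)) (\d.(\e.((d e) e)))))
Step 1: (((\e.((((\f.(\g.(\h.((f h) g)))) u) e) e)) (\a.a)) ((\b.(\c.b)) (\d.(\e.((d e) e)))))
Step 2: (((((\f.(\g.(\h.((f h) g)))) u) (\a.a)) (\a.a)) ((\b.(\c.b)) (\d.(\e.((d e) e)))))

Answer: (((((\f.(\g.(\h.((f h) g)))) u) (\a.a)) (\a.a)) ((\b.(\c.b)) (\d.(\e.((d e) e)))))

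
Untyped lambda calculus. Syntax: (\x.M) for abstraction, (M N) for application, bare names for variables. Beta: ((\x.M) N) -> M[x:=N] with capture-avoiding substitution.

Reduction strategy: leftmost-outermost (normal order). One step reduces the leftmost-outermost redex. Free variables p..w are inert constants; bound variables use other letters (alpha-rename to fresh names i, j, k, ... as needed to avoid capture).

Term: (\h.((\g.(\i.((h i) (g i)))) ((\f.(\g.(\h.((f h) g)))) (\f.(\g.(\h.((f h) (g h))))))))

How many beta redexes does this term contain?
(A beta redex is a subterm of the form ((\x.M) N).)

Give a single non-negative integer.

Term: (\h.((\g.(\i.((h i) (g i)))) ((\f.(\g.(\h.((f h) g)))) (\f.(\g.(\h.((f h) (g h))))))))
  Redex: ((\g.(\i.((h i) (g i)))) ((\f.(\g.(\h.((f h) g)))) (\f.(\g.(\h.((f h) (g h)))))))
  Redex: ((\f.(\g.(\h.((f h) g)))) (\f.(\g.(\h.((f h) (g h))))))
Total redexes: 2

Answer: 2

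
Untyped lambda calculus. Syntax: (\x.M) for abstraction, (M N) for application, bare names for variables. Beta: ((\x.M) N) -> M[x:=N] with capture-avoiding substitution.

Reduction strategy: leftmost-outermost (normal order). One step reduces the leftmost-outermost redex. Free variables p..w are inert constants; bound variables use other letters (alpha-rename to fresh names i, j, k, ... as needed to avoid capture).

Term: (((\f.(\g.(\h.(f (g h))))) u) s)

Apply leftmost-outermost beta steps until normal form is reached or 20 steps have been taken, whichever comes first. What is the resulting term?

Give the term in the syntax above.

Answer: (\h.(u (s h)))

Derivation:
Step 0: (((\f.(\g.(\h.(f (g h))))) u) s)
Step 1: ((\g.(\h.(u (g h)))) s)
Step 2: (\h.(u (s h)))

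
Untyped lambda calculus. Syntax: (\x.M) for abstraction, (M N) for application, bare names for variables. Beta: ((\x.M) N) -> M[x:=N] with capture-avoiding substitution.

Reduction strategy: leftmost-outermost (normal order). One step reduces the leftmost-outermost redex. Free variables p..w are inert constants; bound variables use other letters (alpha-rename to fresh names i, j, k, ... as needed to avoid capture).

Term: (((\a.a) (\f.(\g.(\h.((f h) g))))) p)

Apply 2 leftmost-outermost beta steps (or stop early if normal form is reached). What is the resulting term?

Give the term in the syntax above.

Step 0: (((\a.a) (\f.(\g.(\h.((f h) g))))) p)
Step 1: ((\f.(\g.(\h.((f h) g)))) p)
Step 2: (\g.(\h.((p h) g)))

Answer: (\g.(\h.((p h) g)))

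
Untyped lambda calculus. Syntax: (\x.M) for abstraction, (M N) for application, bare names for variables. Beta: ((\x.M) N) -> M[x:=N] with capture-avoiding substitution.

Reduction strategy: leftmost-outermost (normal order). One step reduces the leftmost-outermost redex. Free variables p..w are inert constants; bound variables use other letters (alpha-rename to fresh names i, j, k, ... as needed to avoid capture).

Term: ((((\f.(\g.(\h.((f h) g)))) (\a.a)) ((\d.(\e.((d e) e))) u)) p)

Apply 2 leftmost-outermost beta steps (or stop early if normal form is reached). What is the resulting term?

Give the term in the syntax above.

Step 0: ((((\f.(\g.(\h.((f h) g)))) (\a.a)) ((\d.(\e.((d e) e))) u)) p)
Step 1: (((\g.(\h.(((\a.a) h) g))) ((\d.(\e.((d e) e))) u)) p)
Step 2: ((\h.(((\a.a) h) ((\d.(\e.((d e) e))) u))) p)

Answer: ((\h.(((\a.a) h) ((\d.(\e.((d e) e))) u))) p)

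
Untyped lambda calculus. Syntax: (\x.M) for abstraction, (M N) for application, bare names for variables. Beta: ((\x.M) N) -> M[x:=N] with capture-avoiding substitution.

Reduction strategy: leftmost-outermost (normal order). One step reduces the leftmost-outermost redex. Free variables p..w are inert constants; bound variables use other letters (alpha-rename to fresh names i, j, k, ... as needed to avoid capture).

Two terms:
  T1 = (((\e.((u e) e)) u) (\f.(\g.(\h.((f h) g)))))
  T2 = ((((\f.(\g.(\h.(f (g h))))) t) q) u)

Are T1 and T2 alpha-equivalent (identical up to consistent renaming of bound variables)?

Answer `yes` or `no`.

Term 1: (((\e.((u e) e)) u) (\f.(\g.(\h.((f h) g)))))
Term 2: ((((\f.(\g.(\h.(f (g h))))) t) q) u)
Alpha-equivalence: compare structure up to binder renaming.
Result: False

Answer: no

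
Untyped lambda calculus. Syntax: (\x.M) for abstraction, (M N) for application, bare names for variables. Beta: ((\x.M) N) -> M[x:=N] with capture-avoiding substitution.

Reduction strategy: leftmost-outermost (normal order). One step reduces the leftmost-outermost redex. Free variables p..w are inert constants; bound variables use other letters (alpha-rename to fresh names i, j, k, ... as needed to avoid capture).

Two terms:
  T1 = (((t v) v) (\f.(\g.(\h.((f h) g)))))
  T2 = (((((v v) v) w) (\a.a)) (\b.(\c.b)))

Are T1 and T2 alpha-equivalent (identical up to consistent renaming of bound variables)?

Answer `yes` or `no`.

Term 1: (((t v) v) (\f.(\g.(\h.((f h) g)))))
Term 2: (((((v v) v) w) (\a.a)) (\b.(\c.b)))
Alpha-equivalence: compare structure up to binder renaming.
Result: False

Answer: no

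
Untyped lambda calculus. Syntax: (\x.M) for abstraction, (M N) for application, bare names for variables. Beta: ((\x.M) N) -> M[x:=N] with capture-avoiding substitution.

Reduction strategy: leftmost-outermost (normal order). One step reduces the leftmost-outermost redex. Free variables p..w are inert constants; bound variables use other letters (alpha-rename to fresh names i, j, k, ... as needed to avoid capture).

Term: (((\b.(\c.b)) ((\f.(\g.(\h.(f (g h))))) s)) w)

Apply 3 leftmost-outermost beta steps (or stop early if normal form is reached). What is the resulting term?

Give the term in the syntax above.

Step 0: (((\b.(\c.b)) ((\f.(\g.(\h.(f (g h))))) s)) w)
Step 1: ((\c.((\f.(\g.(\h.(f (g h))))) s)) w)
Step 2: ((\f.(\g.(\h.(f (g h))))) s)
Step 3: (\g.(\h.(s (g h))))

Answer: (\g.(\h.(s (g h))))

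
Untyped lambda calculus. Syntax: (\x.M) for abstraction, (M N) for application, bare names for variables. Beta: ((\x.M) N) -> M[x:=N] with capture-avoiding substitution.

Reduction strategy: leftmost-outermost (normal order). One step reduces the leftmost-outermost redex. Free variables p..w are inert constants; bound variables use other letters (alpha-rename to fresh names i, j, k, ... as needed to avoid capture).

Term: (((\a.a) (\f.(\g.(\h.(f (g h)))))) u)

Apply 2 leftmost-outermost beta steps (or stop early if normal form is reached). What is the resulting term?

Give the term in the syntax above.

Step 0: (((\a.a) (\f.(\g.(\h.(f (g h)))))) u)
Step 1: ((\f.(\g.(\h.(f (g h))))) u)
Step 2: (\g.(\h.(u (g h))))

Answer: (\g.(\h.(u (g h))))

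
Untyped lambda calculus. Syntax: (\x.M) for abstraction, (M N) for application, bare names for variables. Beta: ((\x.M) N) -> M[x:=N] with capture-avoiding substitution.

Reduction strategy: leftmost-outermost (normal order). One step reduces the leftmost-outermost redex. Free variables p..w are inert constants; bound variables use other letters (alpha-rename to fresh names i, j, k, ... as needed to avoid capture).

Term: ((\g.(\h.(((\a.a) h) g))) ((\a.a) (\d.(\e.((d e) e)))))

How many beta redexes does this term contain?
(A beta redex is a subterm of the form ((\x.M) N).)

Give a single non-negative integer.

Term: ((\g.(\h.(((\a.a) h) g))) ((\a.a) (\d.(\e.((d e) e)))))
  Redex: ((\g.(\h.(((\a.a) h) g))) ((\a.a) (\d.(\e.((d e) e)))))
  Redex: ((\a.a) h)
  Redex: ((\a.a) (\d.(\e.((d e) e))))
Total redexes: 3

Answer: 3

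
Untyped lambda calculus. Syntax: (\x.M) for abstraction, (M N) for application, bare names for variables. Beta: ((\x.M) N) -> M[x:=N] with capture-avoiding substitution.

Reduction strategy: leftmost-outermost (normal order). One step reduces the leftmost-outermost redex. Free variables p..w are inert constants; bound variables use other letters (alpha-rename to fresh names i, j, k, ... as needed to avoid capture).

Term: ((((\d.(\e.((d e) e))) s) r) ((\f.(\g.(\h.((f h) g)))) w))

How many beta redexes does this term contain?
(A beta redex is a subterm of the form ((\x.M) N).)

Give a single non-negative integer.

Answer: 2

Derivation:
Term: ((((\d.(\e.((d e) e))) s) r) ((\f.(\g.(\h.((f h) g)))) w))
  Redex: ((\d.(\e.((d e) e))) s)
  Redex: ((\f.(\g.(\h.((f h) g)))) w)
Total redexes: 2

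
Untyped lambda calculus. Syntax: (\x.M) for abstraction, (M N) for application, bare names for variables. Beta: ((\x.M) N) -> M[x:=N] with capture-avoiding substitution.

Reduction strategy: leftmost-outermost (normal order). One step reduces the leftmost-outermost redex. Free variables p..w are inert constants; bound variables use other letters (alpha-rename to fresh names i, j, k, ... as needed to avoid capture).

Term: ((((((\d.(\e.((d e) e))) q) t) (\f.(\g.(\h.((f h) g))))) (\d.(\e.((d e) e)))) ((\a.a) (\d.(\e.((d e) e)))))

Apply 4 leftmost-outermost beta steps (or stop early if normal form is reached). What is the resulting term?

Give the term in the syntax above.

Step 0: ((((((\d.(\e.((d e) e))) q) t) (\f.(\g.(\h.((f h) g))))) (\d.(\e.((d e) e)))) ((\a.a) (\d.(\e.((d e) e)))))
Step 1: (((((\e.((q e) e)) t) (\f.(\g.(\h.((f h) g))))) (\d.(\e.((d e) e)))) ((\a.a) (\d.(\e.((d e) e)))))
Step 2: (((((q t) t) (\f.(\g.(\h.((f h) g))))) (\d.(\e.((d e) e)))) ((\a.a) (\d.(\e.((d e) e)))))
Step 3: (((((q t) t) (\f.(\g.(\h.((f h) g))))) (\d.(\e.((d e) e)))) (\d.(\e.((d e) e))))
Step 4: (normal form reached)

Answer: (((((q t) t) (\f.(\g.(\h.((f h) g))))) (\d.(\e.((d e) e)))) (\d.(\e.((d e) e))))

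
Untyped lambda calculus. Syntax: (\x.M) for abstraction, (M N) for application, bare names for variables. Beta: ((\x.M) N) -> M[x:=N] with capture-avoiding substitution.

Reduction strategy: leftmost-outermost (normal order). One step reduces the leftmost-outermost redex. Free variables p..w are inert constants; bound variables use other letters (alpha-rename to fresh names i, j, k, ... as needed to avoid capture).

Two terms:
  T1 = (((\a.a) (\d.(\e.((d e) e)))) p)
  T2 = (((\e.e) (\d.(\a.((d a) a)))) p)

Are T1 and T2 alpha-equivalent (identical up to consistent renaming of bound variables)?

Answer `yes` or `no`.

Term 1: (((\a.a) (\d.(\e.((d e) e)))) p)
Term 2: (((\e.e) (\d.(\a.((d a) a)))) p)
Alpha-equivalence: compare structure up to binder renaming.
Result: True

Answer: yes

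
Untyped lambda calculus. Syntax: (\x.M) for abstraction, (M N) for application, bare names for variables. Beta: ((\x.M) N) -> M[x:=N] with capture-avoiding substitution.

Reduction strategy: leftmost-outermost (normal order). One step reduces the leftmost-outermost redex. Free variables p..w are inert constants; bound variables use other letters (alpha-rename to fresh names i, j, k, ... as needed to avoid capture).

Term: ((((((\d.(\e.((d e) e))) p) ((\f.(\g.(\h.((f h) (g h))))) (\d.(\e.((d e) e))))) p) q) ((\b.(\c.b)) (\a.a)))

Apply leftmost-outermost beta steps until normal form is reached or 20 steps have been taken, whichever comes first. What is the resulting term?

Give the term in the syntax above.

Answer: (((((p (\g.(\h.((h (g h)) (g h))))) (\g.(\h.((h (g h)) (g h))))) p) q) (\c.(\a.a)))

Derivation:
Step 0: ((((((\d.(\e.((d e) e))) p) ((\f.(\g.(\h.((f h) (g h))))) (\d.(\e.((d e) e))))) p) q) ((\b.(\c.b)) (\a.a)))
Step 1: (((((\e.((p e) e)) ((\f.(\g.(\h.((f h) (g h))))) (\d.(\e.((d e) e))))) p) q) ((\b.(\c.b)) (\a.a)))
Step 2: (((((p ((\f.(\g.(\h.((f h) (g h))))) (\d.(\e.((d e) e))))) ((\f.(\g.(\h.((f h) (g h))))) (\d.(\e.((d e) e))))) p) q) ((\b.(\c.b)) (\a.a)))
Step 3: (((((p (\g.(\h.(((\d.(\e.((d e) e))) h) (g h))))) ((\f.(\g.(\h.((f h) (g h))))) (\d.(\e.((d e) e))))) p) q) ((\b.(\c.b)) (\a.a)))
Step 4: (((((p (\g.(\h.((\e.((h e) e)) (g h))))) ((\f.(\g.(\h.((f h) (g h))))) (\d.(\e.((d e) e))))) p) q) ((\b.(\c.b)) (\a.a)))
Step 5: (((((p (\g.(\h.((h (g h)) (g h))))) ((\f.(\g.(\h.((f h) (g h))))) (\d.(\e.((d e) e))))) p) q) ((\b.(\c.b)) (\a.a)))
Step 6: (((((p (\g.(\h.((h (g h)) (g h))))) (\g.(\h.(((\d.(\e.((d e) e))) h) (g h))))) p) q) ((\b.(\c.b)) (\a.a)))
Step 7: (((((p (\g.(\h.((h (g h)) (g h))))) (\g.(\h.((\e.((h e) e)) (g h))))) p) q) ((\b.(\c.b)) (\a.a)))
Step 8: (((((p (\g.(\h.((h (g h)) (g h))))) (\g.(\h.((h (g h)) (g h))))) p) q) ((\b.(\c.b)) (\a.a)))
Step 9: (((((p (\g.(\h.((h (g h)) (g h))))) (\g.(\h.((h (g h)) (g h))))) p) q) (\c.(\a.a)))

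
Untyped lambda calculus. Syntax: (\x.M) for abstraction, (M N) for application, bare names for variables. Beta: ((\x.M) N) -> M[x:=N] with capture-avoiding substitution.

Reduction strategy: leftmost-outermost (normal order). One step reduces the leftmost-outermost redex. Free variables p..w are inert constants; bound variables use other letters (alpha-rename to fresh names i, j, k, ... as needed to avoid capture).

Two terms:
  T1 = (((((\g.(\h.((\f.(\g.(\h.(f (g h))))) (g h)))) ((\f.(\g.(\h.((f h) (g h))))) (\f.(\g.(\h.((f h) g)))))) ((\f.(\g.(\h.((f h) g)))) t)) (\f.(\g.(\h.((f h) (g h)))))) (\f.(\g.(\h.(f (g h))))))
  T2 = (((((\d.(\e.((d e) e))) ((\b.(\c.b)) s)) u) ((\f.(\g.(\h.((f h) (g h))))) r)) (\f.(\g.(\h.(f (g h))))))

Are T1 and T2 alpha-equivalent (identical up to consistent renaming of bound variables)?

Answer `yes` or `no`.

Term 1: (((((\g.(\h.((\f.(\g.(\h.(f (g h))))) (g h)))) ((\f.(\g.(\h.((f h) (g h))))) (\f.(\g.(\h.((f h) g)))))) ((\f.(\g.(\h.((f h) g)))) t)) (\f.(\g.(\h.((f h) (g h)))))) (\f.(\g.(\h.(f (g h))))))
Term 2: (((((\d.(\e.((d e) e))) ((\b.(\c.b)) s)) u) ((\f.(\g.(\h.((f h) (g h))))) r)) (\f.(\g.(\h.(f (g h))))))
Alpha-equivalence: compare structure up to binder renaming.
Result: False

Answer: no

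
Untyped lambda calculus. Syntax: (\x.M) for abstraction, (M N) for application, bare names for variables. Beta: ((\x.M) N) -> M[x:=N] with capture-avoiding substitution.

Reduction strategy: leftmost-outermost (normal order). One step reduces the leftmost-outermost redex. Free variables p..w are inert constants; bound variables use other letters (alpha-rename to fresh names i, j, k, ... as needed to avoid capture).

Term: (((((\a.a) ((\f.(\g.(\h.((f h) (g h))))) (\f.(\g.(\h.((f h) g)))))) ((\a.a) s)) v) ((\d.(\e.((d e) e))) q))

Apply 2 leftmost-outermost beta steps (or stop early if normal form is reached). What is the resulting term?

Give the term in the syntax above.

Step 0: (((((\a.a) ((\f.(\g.(\h.((f h) (g h))))) (\f.(\g.(\h.((f h) g)))))) ((\a.a) s)) v) ((\d.(\e.((d e) e))) q))
Step 1: (((((\f.(\g.(\h.((f h) (g h))))) (\f.(\g.(\h.((f h) g))))) ((\a.a) s)) v) ((\d.(\e.((d e) e))) q))
Step 2: ((((\g.(\h.(((\f.(\g.(\h.((f h) g)))) h) (g h)))) ((\a.a) s)) v) ((\d.(\e.((d e) e))) q))

Answer: ((((\g.(\h.(((\f.(\g.(\h.((f h) g)))) h) (g h)))) ((\a.a) s)) v) ((\d.(\e.((d e) e))) q))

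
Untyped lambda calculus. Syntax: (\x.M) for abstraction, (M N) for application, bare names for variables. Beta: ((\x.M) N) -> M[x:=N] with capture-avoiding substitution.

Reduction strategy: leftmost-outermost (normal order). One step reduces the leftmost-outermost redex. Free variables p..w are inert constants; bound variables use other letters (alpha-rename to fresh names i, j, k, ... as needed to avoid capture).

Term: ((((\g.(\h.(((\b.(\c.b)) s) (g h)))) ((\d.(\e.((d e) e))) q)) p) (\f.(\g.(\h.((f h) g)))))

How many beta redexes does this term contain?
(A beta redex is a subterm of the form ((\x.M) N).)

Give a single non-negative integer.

Answer: 3

Derivation:
Term: ((((\g.(\h.(((\b.(\c.b)) s) (g h)))) ((\d.(\e.((d e) e))) q)) p) (\f.(\g.(\h.((f h) g)))))
  Redex: ((\g.(\h.(((\b.(\c.b)) s) (g h)))) ((\d.(\e.((d e) e))) q))
  Redex: ((\b.(\c.b)) s)
  Redex: ((\d.(\e.((d e) e))) q)
Total redexes: 3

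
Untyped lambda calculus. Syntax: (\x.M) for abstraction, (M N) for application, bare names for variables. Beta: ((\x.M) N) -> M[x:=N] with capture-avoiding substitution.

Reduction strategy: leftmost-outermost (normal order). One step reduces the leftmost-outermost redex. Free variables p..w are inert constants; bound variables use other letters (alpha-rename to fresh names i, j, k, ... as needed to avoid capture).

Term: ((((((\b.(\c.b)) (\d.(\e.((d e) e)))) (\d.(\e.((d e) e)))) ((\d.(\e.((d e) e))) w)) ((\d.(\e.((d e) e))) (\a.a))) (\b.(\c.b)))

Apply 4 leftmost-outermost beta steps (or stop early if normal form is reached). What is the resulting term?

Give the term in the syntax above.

Step 0: ((((((\b.(\c.b)) (\d.(\e.((d e) e)))) (\d.(\e.((d e) e)))) ((\d.(\e.((d e) e))) w)) ((\d.(\e.((d e) e))) (\a.a))) (\b.(\c.b)))
Step 1: (((((\c.(\d.(\e.((d e) e)))) (\d.(\e.((d e) e)))) ((\d.(\e.((d e) e))) w)) ((\d.(\e.((d e) e))) (\a.a))) (\b.(\c.b)))
Step 2: ((((\d.(\e.((d e) e))) ((\d.(\e.((d e) e))) w)) ((\d.(\e.((d e) e))) (\a.a))) (\b.(\c.b)))
Step 3: (((\e.((((\d.(\e.((d e) e))) w) e) e)) ((\d.(\e.((d e) e))) (\a.a))) (\b.(\c.b)))
Step 4: (((((\d.(\e.((d e) e))) w) ((\d.(\e.((d e) e))) (\a.a))) ((\d.(\e.((d e) e))) (\a.a))) (\b.(\c.b)))

Answer: (((((\d.(\e.((d e) e))) w) ((\d.(\e.((d e) e))) (\a.a))) ((\d.(\e.((d e) e))) (\a.a))) (\b.(\c.b)))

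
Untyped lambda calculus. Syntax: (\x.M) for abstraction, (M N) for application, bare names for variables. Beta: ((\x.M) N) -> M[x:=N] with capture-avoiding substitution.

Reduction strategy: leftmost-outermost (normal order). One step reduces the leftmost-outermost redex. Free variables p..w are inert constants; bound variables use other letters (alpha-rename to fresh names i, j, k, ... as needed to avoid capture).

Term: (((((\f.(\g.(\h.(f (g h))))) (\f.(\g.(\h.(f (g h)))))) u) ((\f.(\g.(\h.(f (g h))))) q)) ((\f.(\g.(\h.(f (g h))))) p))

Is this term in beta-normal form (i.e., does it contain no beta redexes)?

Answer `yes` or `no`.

Answer: no

Derivation:
Term: (((((\f.(\g.(\h.(f (g h))))) (\f.(\g.(\h.(f (g h)))))) u) ((\f.(\g.(\h.(f (g h))))) q)) ((\f.(\g.(\h.(f (g h))))) p))
Found 3 beta redex(es).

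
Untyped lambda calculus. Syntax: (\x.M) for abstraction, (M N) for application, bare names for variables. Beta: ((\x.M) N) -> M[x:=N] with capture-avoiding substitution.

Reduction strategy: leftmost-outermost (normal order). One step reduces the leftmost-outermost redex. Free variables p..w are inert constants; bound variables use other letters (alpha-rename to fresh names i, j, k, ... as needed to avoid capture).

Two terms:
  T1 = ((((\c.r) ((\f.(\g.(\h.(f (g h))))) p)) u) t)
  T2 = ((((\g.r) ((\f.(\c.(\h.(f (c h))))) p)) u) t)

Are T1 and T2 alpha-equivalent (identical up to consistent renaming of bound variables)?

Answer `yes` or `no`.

Term 1: ((((\c.r) ((\f.(\g.(\h.(f (g h))))) p)) u) t)
Term 2: ((((\g.r) ((\f.(\c.(\h.(f (c h))))) p)) u) t)
Alpha-equivalence: compare structure up to binder renaming.
Result: True

Answer: yes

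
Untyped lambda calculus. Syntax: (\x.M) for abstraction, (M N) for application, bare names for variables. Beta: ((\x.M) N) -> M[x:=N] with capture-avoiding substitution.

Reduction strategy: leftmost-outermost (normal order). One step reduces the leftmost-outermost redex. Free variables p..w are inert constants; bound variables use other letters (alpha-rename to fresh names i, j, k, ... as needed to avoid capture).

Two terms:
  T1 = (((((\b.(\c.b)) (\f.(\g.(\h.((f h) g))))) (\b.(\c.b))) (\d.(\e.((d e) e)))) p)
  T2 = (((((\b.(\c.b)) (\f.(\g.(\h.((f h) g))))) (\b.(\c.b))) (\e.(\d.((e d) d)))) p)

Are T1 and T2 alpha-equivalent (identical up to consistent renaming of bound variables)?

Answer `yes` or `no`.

Answer: yes

Derivation:
Term 1: (((((\b.(\c.b)) (\f.(\g.(\h.((f h) g))))) (\b.(\c.b))) (\d.(\e.((d e) e)))) p)
Term 2: (((((\b.(\c.b)) (\f.(\g.(\h.((f h) g))))) (\b.(\c.b))) (\e.(\d.((e d) d)))) p)
Alpha-equivalence: compare structure up to binder renaming.
Result: True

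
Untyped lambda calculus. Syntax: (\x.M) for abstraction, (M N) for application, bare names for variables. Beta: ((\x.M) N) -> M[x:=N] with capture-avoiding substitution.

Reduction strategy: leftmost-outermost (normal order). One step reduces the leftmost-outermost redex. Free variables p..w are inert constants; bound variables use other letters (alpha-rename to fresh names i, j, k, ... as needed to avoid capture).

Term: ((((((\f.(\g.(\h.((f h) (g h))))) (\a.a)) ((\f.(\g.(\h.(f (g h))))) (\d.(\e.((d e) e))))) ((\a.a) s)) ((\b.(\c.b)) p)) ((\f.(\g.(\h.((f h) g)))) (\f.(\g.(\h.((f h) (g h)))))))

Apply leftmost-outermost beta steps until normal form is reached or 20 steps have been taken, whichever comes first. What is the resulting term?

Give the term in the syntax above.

Step 0: ((((((\f.(\g.(\h.((f h) (g h))))) (\a.a)) ((\f.(\g.(\h.(f (g h))))) (\d.(\e.((d e) e))))) ((\a.a) s)) ((\b.(\c.b)) p)) ((\f.(\g.(\h.((f h) g)))) (\f.(\g.(\h.((f h) (g h)))))))
Step 1: (((((\g.(\h.(((\a.a) h) (g h)))) ((\f.(\g.(\h.(f (g h))))) (\d.(\e.((d e) e))))) ((\a.a) s)) ((\b.(\c.b)) p)) ((\f.(\g.(\h.((f h) g)))) (\f.(\g.(\h.((f h) (g h)))))))
Step 2: ((((\h.(((\a.a) h) (((\f.(\g.(\h.(f (g h))))) (\d.(\e.((d e) e)))) h))) ((\a.a) s)) ((\b.(\c.b)) p)) ((\f.(\g.(\h.((f h) g)))) (\f.(\g.(\h.((f h) (g h)))))))
Step 3: (((((\a.a) ((\a.a) s)) (((\f.(\g.(\h.(f (g h))))) (\d.(\e.((d e) e)))) ((\a.a) s))) ((\b.(\c.b)) p)) ((\f.(\g.(\h.((f h) g)))) (\f.(\g.(\h.((f h) (g h)))))))
Step 4: (((((\a.a) s) (((\f.(\g.(\h.(f (g h))))) (\d.(\e.((d e) e)))) ((\a.a) s))) ((\b.(\c.b)) p)) ((\f.(\g.(\h.((f h) g)))) (\f.(\g.(\h.((f h) (g h)))))))
Step 5: (((s (((\f.(\g.(\h.(f (g h))))) (\d.(\e.((d e) e)))) ((\a.a) s))) ((\b.(\c.b)) p)) ((\f.(\g.(\h.((f h) g)))) (\f.(\g.(\h.((f h) (g h)))))))
Step 6: (((s ((\g.(\h.((\d.(\e.((d e) e))) (g h)))) ((\a.a) s))) ((\b.(\c.b)) p)) ((\f.(\g.(\h.((f h) g)))) (\f.(\g.(\h.((f h) (g h)))))))
Step 7: (((s (\h.((\d.(\e.((d e) e))) (((\a.a) s) h)))) ((\b.(\c.b)) p)) ((\f.(\g.(\h.((f h) g)))) (\f.(\g.(\h.((f h) (g h)))))))
Step 8: (((s (\h.(\e.(((((\a.a) s) h) e) e)))) ((\b.(\c.b)) p)) ((\f.(\g.(\h.((f h) g)))) (\f.(\g.(\h.((f h) (g h)))))))
Step 9: (((s (\h.(\e.(((s h) e) e)))) ((\b.(\c.b)) p)) ((\f.(\g.(\h.((f h) g)))) (\f.(\g.(\h.((f h) (g h)))))))
Step 10: (((s (\h.(\e.(((s h) e) e)))) (\c.p)) ((\f.(\g.(\h.((f h) g)))) (\f.(\g.(\h.((f h) (g h)))))))
Step 11: (((s (\h.(\e.(((s h) e) e)))) (\c.p)) (\g.(\h.(((\f.(\g.(\h.((f h) (g h))))) h) g))))
Step 12: (((s (\h.(\e.(((s h) e) e)))) (\c.p)) (\g.(\h.((\g.(\i.((h i) (g i)))) g))))
Step 13: (((s (\h.(\e.(((s h) e) e)))) (\c.p)) (\g.(\h.(\i.((h i) (g i))))))

Answer: (((s (\h.(\e.(((s h) e) e)))) (\c.p)) (\g.(\h.(\i.((h i) (g i))))))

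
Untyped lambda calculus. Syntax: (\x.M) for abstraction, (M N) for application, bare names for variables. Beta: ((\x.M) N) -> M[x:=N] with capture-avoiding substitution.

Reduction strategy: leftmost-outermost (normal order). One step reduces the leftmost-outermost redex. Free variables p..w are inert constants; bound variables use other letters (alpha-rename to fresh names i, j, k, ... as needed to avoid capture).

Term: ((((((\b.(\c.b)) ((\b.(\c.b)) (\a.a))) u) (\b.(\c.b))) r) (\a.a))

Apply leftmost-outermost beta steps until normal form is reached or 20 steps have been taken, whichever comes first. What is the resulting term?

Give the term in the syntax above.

Answer: (r (\a.a))

Derivation:
Step 0: ((((((\b.(\c.b)) ((\b.(\c.b)) (\a.a))) u) (\b.(\c.b))) r) (\a.a))
Step 1: (((((\c.((\b.(\c.b)) (\a.a))) u) (\b.(\c.b))) r) (\a.a))
Step 2: (((((\b.(\c.b)) (\a.a)) (\b.(\c.b))) r) (\a.a))
Step 3: ((((\c.(\a.a)) (\b.(\c.b))) r) (\a.a))
Step 4: (((\a.a) r) (\a.a))
Step 5: (r (\a.a))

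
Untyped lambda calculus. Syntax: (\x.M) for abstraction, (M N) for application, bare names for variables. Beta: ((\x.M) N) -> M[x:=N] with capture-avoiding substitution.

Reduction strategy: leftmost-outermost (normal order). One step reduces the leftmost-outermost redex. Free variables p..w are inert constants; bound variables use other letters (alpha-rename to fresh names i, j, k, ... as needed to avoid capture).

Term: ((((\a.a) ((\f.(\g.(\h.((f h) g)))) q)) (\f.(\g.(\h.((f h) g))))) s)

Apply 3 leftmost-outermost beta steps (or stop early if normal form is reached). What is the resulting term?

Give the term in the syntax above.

Step 0: ((((\a.a) ((\f.(\g.(\h.((f h) g)))) q)) (\f.(\g.(\h.((f h) g))))) s)
Step 1: ((((\f.(\g.(\h.((f h) g)))) q) (\f.(\g.(\h.((f h) g))))) s)
Step 2: (((\g.(\h.((q h) g))) (\f.(\g.(\h.((f h) g))))) s)
Step 3: ((\h.((q h) (\f.(\g.(\h.((f h) g)))))) s)

Answer: ((\h.((q h) (\f.(\g.(\h.((f h) g)))))) s)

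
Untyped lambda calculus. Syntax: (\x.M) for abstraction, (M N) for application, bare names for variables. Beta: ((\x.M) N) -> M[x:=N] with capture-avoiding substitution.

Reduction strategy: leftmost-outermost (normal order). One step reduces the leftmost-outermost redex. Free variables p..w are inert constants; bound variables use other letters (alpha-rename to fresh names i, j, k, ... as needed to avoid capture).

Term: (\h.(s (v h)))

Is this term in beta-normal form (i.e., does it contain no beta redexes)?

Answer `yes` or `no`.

Term: (\h.(s (v h)))
No beta redexes found.

Answer: yes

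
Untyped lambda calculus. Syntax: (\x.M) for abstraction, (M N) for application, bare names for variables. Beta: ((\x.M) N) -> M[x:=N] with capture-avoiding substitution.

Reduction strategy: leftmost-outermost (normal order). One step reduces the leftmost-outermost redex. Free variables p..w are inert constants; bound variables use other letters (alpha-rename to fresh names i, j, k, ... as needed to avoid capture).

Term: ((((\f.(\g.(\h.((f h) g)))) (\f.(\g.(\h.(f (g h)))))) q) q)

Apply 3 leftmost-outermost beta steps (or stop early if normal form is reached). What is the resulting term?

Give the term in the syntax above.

Step 0: ((((\f.(\g.(\h.((f h) g)))) (\f.(\g.(\h.(f (g h)))))) q) q)
Step 1: (((\g.(\h.(((\f.(\g.(\h.(f (g h))))) h) g))) q) q)
Step 2: ((\h.(((\f.(\g.(\h.(f (g h))))) h) q)) q)
Step 3: (((\f.(\g.(\h.(f (g h))))) q) q)

Answer: (((\f.(\g.(\h.(f (g h))))) q) q)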